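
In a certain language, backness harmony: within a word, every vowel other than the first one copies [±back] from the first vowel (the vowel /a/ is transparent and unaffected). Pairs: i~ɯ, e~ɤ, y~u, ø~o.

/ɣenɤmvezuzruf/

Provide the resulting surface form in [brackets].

[ɣenemvezyzryf]

/ɤ/ harmonizes with /e/ ([-back]) → [e]
/u/ harmonizes with /e/ ([-back]) → [y]
/u/ harmonizes with /e/ ([-back]) → [y]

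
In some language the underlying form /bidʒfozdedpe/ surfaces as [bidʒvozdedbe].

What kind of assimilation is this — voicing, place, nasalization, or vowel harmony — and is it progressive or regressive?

/f/→[v] /p/→[b].
Each target copies a feature from the preceding segment, so the direction is progressive.

voicing assimilation, progressive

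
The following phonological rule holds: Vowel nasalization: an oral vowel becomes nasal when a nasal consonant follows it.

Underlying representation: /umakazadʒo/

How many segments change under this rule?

/u/ before nasal /m/ → [ũ]
1 segment changes.

1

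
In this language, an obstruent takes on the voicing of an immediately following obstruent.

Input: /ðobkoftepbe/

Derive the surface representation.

[ðopkoftebbe]

/b/ before /k/ (voiceless) → [p]
/p/ before /b/ (voiced) → [b]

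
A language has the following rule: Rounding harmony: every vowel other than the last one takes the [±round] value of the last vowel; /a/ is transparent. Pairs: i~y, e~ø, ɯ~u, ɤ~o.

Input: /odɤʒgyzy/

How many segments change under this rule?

1

/ɤ/ harmonizes with /y/ ([+round]) → [o]
1 segment changes.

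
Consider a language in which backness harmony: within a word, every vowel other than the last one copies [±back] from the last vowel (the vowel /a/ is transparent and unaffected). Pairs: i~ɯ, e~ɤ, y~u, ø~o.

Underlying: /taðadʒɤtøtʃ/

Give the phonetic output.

/ɤ/ harmonizes with /ø/ ([-back]) → [e]

[taðadʒetøtʃ]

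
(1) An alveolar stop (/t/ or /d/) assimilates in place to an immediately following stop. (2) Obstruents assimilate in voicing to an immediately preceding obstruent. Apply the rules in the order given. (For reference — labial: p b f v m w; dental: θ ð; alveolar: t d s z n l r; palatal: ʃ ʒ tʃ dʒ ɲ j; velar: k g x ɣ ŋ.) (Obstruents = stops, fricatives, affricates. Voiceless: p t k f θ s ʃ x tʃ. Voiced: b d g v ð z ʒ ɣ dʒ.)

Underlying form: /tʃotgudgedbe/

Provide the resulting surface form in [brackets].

[tʃokkuggebbe]

Rule 1: /t/ before /g/ (velar) → [k]
Rule 1: /d/ before /g/ (velar) → [g]
Rule 1: /d/ before /b/ (labial) → [b]
After rule 1: tʃokguggebbe
Rule 2: /g/ after /k/ (voiceless) → [k]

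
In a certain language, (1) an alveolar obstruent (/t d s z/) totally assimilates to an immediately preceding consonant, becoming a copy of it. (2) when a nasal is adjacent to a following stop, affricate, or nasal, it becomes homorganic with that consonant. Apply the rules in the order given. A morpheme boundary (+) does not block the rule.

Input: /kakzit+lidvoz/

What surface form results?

Rule 1: /z/ after /k/ → [k] (total assimilation)
After rule 1: kakkit+lidvoz
Rule 2: no segment meets the rule's conditions; no change.

[kakkit+lidvoz]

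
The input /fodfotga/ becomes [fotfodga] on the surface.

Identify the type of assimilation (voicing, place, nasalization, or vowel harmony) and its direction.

/d/→[t] /t/→[d].
Each target copies a feature from the following segment, so the direction is regressive.

voicing assimilation, regressive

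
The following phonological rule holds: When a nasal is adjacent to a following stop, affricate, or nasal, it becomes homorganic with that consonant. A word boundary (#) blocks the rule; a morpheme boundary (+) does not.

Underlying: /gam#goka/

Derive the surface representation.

no segment meets the rule's conditions; no change.

[gam#goka]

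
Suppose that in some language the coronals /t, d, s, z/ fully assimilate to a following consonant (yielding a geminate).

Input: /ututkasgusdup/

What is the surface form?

[utukkagguddup]

/t/ before /k/ → [k] (total assimilation)
/s/ before /g/ → [g] (total assimilation)
/s/ before /d/ → [d] (total assimilation)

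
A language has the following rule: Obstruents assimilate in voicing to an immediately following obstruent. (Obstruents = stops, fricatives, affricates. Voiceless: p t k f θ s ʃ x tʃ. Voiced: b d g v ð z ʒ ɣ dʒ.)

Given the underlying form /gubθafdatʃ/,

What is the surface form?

[gupθavdatʃ]

/b/ before /θ/ (voiceless) → [p]
/f/ before /d/ (voiced) → [v]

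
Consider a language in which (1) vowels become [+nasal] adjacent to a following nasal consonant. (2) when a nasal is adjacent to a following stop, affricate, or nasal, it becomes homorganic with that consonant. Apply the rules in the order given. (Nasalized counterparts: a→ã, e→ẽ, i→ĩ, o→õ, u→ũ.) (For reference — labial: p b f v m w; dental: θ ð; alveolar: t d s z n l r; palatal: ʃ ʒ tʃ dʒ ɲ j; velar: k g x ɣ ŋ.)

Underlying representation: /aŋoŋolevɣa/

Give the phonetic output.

[ãŋõŋolevɣa]

Rule 1: /a/ before nasal /ŋ/ → [ã]
Rule 1: /o/ before nasal /ŋ/ → [õ]
After rule 1: ãŋõŋolevɣa
Rule 2: no segment meets the rule's conditions; no change.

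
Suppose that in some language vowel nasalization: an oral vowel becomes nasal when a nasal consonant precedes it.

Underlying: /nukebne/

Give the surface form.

[nũkebnẽ]

/u/ after nasal /n/ → [ũ]
/e/ after nasal /n/ → [ẽ]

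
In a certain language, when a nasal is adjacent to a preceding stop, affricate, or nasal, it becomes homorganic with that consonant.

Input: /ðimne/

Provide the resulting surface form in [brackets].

/n/ after /m/ (labial) → [m]

[ðimme]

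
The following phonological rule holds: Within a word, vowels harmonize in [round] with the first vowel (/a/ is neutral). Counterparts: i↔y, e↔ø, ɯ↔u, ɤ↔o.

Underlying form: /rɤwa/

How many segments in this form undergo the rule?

0

No segment meets the rule's conditions.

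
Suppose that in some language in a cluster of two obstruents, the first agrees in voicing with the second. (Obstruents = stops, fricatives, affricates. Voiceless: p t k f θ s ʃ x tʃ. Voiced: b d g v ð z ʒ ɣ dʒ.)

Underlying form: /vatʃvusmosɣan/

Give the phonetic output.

[vadʒvusmozɣan]

/tʃ/ before /v/ (voiced) → [dʒ]
/s/ before /ɣ/ (voiced) → [z]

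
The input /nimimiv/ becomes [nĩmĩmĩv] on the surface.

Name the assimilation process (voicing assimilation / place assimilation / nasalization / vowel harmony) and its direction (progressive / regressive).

/i/→[ĩ] /i/→[ĩ] /i/→[ĩ].
Each target copies a feature from the preceding segment, so the direction is progressive.

nasalization, progressive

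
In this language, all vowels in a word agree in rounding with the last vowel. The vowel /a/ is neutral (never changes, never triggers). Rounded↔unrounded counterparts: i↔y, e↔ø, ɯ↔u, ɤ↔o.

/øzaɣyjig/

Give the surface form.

/ø/ harmonizes with /i/ ([-round]) → [e]
/y/ harmonizes with /i/ ([-round]) → [i]

[ezaɣijig]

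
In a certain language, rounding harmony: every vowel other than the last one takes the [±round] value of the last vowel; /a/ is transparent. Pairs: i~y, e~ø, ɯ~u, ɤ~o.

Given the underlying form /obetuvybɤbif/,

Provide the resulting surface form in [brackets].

[ɤbetɯvibɤbif]

/o/ harmonizes with /i/ ([-round]) → [ɤ]
/u/ harmonizes with /i/ ([-round]) → [ɯ]
/y/ harmonizes with /i/ ([-round]) → [i]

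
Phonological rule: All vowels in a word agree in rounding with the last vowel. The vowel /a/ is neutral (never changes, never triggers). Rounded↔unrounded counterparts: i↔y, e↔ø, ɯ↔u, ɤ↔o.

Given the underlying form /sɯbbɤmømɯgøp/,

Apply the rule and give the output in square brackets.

/ɯ/ harmonizes with /ø/ ([+round]) → [u]
/ɤ/ harmonizes with /ø/ ([+round]) → [o]
/ɯ/ harmonizes with /ø/ ([+round]) → [u]

[subbomømugøp]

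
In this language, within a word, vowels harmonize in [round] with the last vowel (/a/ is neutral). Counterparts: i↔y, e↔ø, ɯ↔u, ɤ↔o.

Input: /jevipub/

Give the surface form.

/e/ harmonizes with /u/ ([+round]) → [ø]
/i/ harmonizes with /u/ ([+round]) → [y]

[jøvypub]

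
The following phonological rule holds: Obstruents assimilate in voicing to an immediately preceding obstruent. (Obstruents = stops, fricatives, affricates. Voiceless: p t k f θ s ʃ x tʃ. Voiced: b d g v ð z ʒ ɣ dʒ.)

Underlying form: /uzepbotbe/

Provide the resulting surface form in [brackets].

/b/ after /p/ (voiceless) → [p]
/b/ after /t/ (voiceless) → [p]

[uzeppotpe]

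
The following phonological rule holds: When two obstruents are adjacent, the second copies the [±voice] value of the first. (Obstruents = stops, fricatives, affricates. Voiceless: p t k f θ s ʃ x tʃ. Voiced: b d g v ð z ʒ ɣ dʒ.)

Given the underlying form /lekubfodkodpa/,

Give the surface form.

[lekubvodgodba]

/f/ after /b/ (voiced) → [v]
/k/ after /d/ (voiced) → [g]
/p/ after /d/ (voiced) → [b]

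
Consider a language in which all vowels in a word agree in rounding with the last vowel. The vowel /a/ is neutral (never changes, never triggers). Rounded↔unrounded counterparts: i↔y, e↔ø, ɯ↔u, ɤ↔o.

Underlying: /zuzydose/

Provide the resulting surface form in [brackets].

/u/ harmonizes with /e/ ([-round]) → [ɯ]
/y/ harmonizes with /e/ ([-round]) → [i]
/o/ harmonizes with /e/ ([-round]) → [ɤ]

[zɯzidɤse]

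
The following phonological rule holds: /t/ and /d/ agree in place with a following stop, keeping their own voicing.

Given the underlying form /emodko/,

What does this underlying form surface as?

[emogko]

/d/ before /k/ (velar) → [g]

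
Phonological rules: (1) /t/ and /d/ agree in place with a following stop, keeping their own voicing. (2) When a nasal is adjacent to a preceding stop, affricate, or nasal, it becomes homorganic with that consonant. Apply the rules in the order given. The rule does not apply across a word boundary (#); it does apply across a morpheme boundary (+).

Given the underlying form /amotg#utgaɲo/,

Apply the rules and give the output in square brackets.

[amokg#ukgaɲo]

Rule 1: /t/ before /g/ (velar) → [k]
Rule 1: /t/ before /g/ (velar) → [k]
After rule 1: amokg#ukgaɲo
Rule 2: no segment meets the rule's conditions; no change.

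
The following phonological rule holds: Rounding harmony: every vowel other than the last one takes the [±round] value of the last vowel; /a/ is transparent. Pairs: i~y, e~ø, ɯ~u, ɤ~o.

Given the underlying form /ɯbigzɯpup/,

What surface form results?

/ɯ/ harmonizes with /u/ ([+round]) → [u]
/i/ harmonizes with /u/ ([+round]) → [y]
/ɯ/ harmonizes with /u/ ([+round]) → [u]

[ubygzupup]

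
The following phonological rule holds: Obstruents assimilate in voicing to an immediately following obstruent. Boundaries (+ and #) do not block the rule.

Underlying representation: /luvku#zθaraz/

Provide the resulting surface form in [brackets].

[lufku#sθaraz]

/v/ before /k/ (voiceless) → [f]
/z/ before /θ/ (voiceless) → [s]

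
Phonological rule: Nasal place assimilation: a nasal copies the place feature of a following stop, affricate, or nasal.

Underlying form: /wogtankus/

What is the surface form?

/n/ before /k/ (velar) → [ŋ]

[wogtaŋkus]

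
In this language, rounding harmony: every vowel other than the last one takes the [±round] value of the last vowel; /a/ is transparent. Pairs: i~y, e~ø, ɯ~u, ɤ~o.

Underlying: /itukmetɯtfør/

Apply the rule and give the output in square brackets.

[ytukmøtutfør]

/i/ harmonizes with /ø/ ([+round]) → [y]
/e/ harmonizes with /ø/ ([+round]) → [ø]
/ɯ/ harmonizes with /ø/ ([+round]) → [u]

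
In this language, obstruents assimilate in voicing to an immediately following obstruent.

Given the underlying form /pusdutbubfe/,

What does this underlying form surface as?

/s/ before /d/ (voiced) → [z]
/t/ before /b/ (voiced) → [d]
/b/ before /f/ (voiceless) → [p]

[puzdudbupfe]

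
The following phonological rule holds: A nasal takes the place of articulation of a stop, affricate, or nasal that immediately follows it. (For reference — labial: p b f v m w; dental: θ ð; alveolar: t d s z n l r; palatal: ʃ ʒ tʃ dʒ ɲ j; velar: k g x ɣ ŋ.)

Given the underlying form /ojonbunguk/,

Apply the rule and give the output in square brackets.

/n/ before /b/ (labial) → [m]
/n/ before /g/ (velar) → [ŋ]

[ojombuŋguk]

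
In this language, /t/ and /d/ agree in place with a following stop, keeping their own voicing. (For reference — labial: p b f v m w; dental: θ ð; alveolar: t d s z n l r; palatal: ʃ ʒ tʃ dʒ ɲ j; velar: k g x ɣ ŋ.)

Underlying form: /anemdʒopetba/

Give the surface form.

/t/ before /b/ (labial) → [p]

[anemdʒopepba]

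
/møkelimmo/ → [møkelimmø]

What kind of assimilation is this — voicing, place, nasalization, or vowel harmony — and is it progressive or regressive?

/o/→[ø].
Vowels agree with the first vowel, so the harmony is progressive.

vowel harmony, progressive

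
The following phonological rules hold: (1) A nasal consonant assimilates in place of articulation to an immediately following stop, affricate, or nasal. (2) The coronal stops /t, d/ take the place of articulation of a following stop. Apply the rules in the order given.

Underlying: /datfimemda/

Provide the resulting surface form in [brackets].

[datfimenda]

Rule 1: /m/ before /d/ (alveolar) → [n]
After rule 1: datfimenda
Rule 2: no segment meets the rule's conditions; no change.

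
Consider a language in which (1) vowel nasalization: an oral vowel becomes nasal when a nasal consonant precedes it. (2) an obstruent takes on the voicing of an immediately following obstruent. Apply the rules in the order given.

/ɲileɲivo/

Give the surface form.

[ɲĩleɲĩvo]

Rule 1: /i/ after nasal /ɲ/ → [ĩ]
Rule 1: /i/ after nasal /ɲ/ → [ĩ]
After rule 1: ɲĩleɲĩvo
Rule 2: no segment meets the rule's conditions; no change.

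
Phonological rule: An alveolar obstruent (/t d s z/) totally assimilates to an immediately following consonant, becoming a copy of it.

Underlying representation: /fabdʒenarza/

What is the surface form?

no segment meets the rule's conditions; no change.

[fabdʒenarza]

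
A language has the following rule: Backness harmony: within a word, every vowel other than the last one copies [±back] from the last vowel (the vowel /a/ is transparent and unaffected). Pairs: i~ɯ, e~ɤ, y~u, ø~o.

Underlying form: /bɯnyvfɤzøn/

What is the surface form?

/ɯ/ harmonizes with /ø/ ([-back]) → [i]
/ɤ/ harmonizes with /ø/ ([-back]) → [e]

[binyvfezøn]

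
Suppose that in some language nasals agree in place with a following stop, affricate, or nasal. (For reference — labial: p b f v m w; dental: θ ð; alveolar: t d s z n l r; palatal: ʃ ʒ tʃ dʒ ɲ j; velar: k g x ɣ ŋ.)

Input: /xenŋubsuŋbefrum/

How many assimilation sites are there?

2

/n/ before /ŋ/ (velar) → [ŋ]
/ŋ/ before /b/ (labial) → [m]
2 segments change.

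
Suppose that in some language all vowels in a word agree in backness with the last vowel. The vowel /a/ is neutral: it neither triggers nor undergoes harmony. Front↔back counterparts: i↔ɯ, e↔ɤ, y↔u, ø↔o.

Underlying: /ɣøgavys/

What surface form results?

no segment meets the rule's conditions; no change.

[ɣøgavys]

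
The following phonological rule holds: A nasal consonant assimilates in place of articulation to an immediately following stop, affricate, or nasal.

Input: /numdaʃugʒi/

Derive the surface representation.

[nundaʃugʒi]

/m/ before /d/ (alveolar) → [n]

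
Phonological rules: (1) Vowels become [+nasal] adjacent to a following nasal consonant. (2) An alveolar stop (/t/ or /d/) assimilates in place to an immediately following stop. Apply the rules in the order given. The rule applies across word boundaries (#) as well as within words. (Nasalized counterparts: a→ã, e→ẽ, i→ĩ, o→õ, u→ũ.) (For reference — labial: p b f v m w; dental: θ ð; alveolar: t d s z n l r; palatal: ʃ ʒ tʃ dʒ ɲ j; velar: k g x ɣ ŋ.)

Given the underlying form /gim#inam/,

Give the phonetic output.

Rule 1: /i/ before nasal /m/ → [ĩ]
Rule 1: /i/ before nasal /n/ → [ĩ]
Rule 1: /a/ before nasal /m/ → [ã]
After rule 1: gĩm#ĩnãm
Rule 2: no segment meets the rule's conditions; no change.

[gĩm#ĩnãm]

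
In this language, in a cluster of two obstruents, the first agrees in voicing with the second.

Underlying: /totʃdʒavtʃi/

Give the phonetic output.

/tʃ/ before /dʒ/ (voiced) → [dʒ]
/v/ before /tʃ/ (voiceless) → [f]

[todʒdʒaftʃi]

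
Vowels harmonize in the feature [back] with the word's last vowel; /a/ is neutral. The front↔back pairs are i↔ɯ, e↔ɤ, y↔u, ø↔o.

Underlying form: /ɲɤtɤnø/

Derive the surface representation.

[ɲetenø]

/ɤ/ harmonizes with /ø/ ([-back]) → [e]
/ɤ/ harmonizes with /ø/ ([-back]) → [e]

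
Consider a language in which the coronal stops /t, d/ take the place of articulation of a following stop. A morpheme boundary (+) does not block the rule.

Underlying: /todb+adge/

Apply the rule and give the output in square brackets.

[tobb+agge]

/d/ before /b/ (labial) → [b]
/d/ before /g/ (velar) → [g]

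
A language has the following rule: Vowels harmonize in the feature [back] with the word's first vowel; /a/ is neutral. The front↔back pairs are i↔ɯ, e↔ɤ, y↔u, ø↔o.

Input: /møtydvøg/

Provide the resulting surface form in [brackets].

no segment meets the rule's conditions; no change.

[møtydvøg]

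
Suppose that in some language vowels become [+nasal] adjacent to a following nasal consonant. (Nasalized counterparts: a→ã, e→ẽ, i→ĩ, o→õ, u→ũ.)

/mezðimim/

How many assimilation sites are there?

2

/i/ before nasal /m/ → [ĩ]
/i/ before nasal /m/ → [ĩ]
2 segments change.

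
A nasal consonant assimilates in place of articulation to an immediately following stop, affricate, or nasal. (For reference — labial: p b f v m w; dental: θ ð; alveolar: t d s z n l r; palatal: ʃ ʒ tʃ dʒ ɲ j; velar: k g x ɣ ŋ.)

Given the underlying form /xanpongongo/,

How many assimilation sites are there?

3

/n/ before /p/ (labial) → [m]
/n/ before /g/ (velar) → [ŋ]
/n/ before /g/ (velar) → [ŋ]
3 segments change.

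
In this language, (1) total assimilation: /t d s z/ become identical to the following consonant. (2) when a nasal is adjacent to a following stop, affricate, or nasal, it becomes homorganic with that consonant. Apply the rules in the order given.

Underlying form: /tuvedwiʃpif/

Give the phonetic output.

[tuvewwiʃpif]

Rule 1: /d/ before /w/ → [w] (total assimilation)
After rule 1: tuvewwiʃpif
Rule 2: no segment meets the rule's conditions; no change.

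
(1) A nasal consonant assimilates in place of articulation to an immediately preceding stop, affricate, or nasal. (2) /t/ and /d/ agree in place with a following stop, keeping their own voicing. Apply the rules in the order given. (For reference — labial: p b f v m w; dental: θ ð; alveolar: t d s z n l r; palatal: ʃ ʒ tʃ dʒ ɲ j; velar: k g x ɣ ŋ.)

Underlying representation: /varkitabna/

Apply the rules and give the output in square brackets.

[varkitabma]

Rule 1: /n/ after /b/ (labial) → [m]
After rule 1: varkitabma
Rule 2: no segment meets the rule's conditions; no change.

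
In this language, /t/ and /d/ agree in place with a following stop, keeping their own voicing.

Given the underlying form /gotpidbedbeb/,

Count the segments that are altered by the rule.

/t/ before /p/ (labial) → [p]
/d/ before /b/ (labial) → [b]
/d/ before /b/ (labial) → [b]
3 segments change.

3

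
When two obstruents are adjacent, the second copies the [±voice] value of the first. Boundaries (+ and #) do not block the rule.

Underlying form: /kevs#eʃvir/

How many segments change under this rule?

/s/ after /v/ (voiced) → [z]
/v/ after /ʃ/ (voiceless) → [f]
2 segments change.

2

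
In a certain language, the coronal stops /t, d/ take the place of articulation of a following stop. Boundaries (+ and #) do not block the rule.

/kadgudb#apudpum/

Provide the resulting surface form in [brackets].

[kaggubb#apubpum]

/d/ before /g/ (velar) → [g]
/d/ before /b/ (labial) → [b]
/d/ before /p/ (labial) → [b]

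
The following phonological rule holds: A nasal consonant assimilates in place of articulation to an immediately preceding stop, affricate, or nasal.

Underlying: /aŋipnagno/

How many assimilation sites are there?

/n/ after /p/ (labial) → [m]
/n/ after /g/ (velar) → [ŋ]
2 segments change.

2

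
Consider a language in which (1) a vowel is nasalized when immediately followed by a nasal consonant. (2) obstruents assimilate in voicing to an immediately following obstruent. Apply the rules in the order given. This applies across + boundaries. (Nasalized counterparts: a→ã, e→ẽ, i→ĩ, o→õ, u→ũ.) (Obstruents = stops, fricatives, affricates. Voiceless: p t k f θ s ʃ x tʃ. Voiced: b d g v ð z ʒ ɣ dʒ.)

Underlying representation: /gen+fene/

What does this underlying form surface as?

Rule 1: /e/ before nasal /n/ → [ẽ]
Rule 1: /e/ before nasal /n/ → [ẽ]
After rule 1: gẽn+fẽne
Rule 2: no segment meets the rule's conditions; no change.

[gẽn+fẽne]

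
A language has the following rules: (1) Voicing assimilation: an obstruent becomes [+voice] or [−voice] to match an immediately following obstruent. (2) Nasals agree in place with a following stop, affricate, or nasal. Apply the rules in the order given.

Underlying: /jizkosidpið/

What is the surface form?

Rule 1: /z/ before /k/ (voiceless) → [s]
Rule 1: /d/ before /p/ (voiceless) → [t]
After rule 1: jiskositpið
Rule 2: no segment meets the rule's conditions; no change.

[jiskositpið]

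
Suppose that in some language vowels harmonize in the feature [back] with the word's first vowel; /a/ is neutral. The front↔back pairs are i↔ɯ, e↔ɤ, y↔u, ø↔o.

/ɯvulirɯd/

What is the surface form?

/i/ harmonizes with /ɯ/ ([+back]) → [ɯ]

[ɯvulɯrɯd]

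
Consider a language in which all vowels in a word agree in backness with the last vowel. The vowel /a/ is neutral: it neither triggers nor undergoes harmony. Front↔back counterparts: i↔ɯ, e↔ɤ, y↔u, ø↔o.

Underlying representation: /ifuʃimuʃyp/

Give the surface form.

[ifyʃimyʃyp]

/u/ harmonizes with /y/ ([-back]) → [y]
/u/ harmonizes with /y/ ([-back]) → [y]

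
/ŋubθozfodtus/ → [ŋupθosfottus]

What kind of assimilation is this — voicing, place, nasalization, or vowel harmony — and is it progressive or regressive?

/b/→[p] /z/→[s] /d/→[t].
Each target copies a feature from the following segment, so the direction is regressive.

voicing assimilation, regressive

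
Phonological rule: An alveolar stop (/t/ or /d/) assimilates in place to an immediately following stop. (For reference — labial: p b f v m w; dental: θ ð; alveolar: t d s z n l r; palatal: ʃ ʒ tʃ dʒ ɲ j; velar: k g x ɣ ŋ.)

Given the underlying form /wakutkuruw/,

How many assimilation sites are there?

/t/ before /k/ (velar) → [k]
1 segment changes.

1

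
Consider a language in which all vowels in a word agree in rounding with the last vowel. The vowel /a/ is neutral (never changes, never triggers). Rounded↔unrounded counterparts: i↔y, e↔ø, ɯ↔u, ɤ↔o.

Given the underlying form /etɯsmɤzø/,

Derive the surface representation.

[øtusmozø]

/e/ harmonizes with /ø/ ([+round]) → [ø]
/ɯ/ harmonizes with /ø/ ([+round]) → [u]
/ɤ/ harmonizes with /ø/ ([+round]) → [o]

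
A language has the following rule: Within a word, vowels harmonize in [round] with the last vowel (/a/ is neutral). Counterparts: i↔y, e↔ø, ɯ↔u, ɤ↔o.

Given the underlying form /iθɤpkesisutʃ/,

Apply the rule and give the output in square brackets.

[yθopkøsysutʃ]

/i/ harmonizes with /u/ ([+round]) → [y]
/ɤ/ harmonizes with /u/ ([+round]) → [o]
/e/ harmonizes with /u/ ([+round]) → [ø]
/i/ harmonizes with /u/ ([+round]) → [y]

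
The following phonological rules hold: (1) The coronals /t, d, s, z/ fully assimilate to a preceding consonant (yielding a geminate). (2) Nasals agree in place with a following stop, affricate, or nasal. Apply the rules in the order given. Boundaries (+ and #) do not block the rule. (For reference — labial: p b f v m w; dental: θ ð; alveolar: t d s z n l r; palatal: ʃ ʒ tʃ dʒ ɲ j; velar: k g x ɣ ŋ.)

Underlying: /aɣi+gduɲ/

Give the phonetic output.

[aɣi+gguɲ]

Rule 1: /d/ after /g/ → [g] (total assimilation)
After rule 1: aɣi+gguɲ
Rule 2: no segment meets the rule's conditions; no change.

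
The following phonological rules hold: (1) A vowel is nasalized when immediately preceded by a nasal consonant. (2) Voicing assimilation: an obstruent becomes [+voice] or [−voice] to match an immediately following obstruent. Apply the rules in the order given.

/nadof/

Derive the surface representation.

Rule 1: /a/ after nasal /n/ → [ã]
After rule 1: nãdof
Rule 2: no segment meets the rule's conditions; no change.

[nãdof]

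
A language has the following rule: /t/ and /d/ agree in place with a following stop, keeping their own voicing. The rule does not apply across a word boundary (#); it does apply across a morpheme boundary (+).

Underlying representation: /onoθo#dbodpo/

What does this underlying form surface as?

[onoθo#bbobpo]

/d/ before /b/ (labial) → [b]
/d/ before /p/ (labial) → [b]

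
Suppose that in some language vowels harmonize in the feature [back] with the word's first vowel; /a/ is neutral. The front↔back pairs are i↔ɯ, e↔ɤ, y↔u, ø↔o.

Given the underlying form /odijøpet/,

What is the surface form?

/i/ harmonizes with /o/ ([+back]) → [ɯ]
/ø/ harmonizes with /o/ ([+back]) → [o]
/e/ harmonizes with /o/ ([+back]) → [ɤ]

[odɯjopɤt]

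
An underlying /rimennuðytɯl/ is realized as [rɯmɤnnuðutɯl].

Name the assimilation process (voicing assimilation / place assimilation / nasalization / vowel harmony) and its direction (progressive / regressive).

vowel harmony, regressive

/i/→[ɯ] /e/→[ɤ] /y/→[u].
Vowels agree with the last vowel, so the harmony is regressive.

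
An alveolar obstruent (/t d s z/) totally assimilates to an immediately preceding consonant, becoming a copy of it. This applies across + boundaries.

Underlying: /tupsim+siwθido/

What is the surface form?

[tuppim+miwθido]

/s/ after /p/ → [p] (total assimilation)
/s/ after /m/ → [m] (total assimilation)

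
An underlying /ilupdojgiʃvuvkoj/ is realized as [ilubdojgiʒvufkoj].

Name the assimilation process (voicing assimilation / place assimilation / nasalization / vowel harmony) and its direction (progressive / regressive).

/p/→[b] /ʃ/→[ʒ] /v/→[f].
Each target copies a feature from the following segment, so the direction is regressive.

voicing assimilation, regressive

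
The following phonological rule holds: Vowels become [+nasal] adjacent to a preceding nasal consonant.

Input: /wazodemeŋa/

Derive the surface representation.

/e/ after nasal /m/ → [ẽ]
/a/ after nasal /ŋ/ → [ã]

[wazodemẽŋã]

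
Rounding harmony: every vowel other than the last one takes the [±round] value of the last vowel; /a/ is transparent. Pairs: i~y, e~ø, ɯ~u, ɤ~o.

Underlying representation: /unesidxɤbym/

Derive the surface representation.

[unøsydxobym]

/e/ harmonizes with /y/ ([+round]) → [ø]
/i/ harmonizes with /y/ ([+round]) → [y]
/ɤ/ harmonizes with /y/ ([+round]) → [o]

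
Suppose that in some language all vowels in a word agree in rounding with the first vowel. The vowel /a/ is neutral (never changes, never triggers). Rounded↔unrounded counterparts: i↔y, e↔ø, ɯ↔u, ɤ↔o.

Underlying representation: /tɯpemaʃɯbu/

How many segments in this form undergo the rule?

/u/ harmonizes with /ɯ/ ([-round]) → [ɯ]
1 segment changes.

1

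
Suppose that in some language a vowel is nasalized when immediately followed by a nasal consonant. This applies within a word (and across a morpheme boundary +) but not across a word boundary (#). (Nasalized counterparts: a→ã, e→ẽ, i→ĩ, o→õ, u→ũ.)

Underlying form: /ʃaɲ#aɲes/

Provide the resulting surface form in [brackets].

/a/ before nasal /ɲ/ → [ã]
/a/ before nasal /ɲ/ → [ã]

[ʃãɲ#ãɲes]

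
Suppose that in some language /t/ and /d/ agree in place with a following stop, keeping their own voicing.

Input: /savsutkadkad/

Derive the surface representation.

/t/ before /k/ (velar) → [k]
/d/ before /k/ (velar) → [g]

[savsukkagkad]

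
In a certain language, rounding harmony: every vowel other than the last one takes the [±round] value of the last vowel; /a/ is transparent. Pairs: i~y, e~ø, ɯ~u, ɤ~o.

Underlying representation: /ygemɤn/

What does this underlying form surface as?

/y/ harmonizes with /ɤ/ ([-round]) → [i]

[igemɤn]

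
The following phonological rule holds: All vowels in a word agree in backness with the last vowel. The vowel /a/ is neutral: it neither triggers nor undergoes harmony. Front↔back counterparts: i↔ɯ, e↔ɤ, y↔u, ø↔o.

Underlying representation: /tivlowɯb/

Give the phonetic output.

/i/ harmonizes with /ɯ/ ([+back]) → [ɯ]

[tɯvlowɯb]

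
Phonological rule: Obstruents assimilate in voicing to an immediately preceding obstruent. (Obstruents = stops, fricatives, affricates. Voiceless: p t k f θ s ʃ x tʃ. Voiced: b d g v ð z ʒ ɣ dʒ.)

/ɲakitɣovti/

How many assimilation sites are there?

/ɣ/ after /t/ (voiceless) → [x]
/t/ after /v/ (voiced) → [d]
2 segments change.

2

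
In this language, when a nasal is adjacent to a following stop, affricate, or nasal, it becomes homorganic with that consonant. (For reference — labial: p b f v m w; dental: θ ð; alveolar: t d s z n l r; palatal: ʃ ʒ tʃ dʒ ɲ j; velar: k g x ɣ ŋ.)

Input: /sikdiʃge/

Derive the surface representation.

[sikdiʃge]

no segment meets the rule's conditions; no change.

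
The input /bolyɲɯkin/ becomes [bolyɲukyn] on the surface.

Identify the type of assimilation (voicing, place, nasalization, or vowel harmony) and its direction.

vowel harmony, progressive

/ɯ/→[u] /i/→[y].
Vowels agree with the first vowel, so the harmony is progressive.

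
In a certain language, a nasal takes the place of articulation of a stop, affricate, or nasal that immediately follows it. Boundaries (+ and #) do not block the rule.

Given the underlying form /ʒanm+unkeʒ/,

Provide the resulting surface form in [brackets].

/n/ before /m/ (labial) → [m]
/n/ before /k/ (velar) → [ŋ]

[ʒamm+uŋkeʒ]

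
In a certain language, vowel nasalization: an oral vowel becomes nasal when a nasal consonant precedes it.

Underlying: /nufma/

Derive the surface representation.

[nũfmã]

/u/ after nasal /n/ → [ũ]
/a/ after nasal /m/ → [ã]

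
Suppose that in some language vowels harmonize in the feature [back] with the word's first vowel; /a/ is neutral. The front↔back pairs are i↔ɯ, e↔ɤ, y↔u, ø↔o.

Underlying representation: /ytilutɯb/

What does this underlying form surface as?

[ytilytib]

/u/ harmonizes with /y/ ([-back]) → [y]
/ɯ/ harmonizes with /y/ ([-back]) → [i]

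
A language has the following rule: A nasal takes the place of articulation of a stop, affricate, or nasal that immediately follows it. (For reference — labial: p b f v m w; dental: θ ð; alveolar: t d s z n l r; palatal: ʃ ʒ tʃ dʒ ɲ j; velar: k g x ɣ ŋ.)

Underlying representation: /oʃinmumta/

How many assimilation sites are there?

2

/n/ before /m/ (labial) → [m]
/m/ before /t/ (alveolar) → [n]
2 segments change.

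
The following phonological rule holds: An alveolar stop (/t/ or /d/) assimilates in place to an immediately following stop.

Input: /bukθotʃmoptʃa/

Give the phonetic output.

[bukθotʃmoptʃa]

no segment meets the rule's conditions; no change.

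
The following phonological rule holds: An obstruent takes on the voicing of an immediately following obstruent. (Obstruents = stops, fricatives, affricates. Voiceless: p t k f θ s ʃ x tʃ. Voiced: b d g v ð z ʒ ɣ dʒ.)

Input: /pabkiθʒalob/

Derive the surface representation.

[papkiðʒalob]

/b/ before /k/ (voiceless) → [p]
/θ/ before /ʒ/ (voiced) → [ð]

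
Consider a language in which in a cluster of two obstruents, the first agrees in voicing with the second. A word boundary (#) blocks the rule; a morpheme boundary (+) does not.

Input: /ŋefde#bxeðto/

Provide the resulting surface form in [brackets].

/f/ before /d/ (voiced) → [v]
/b/ before /x/ (voiceless) → [p]
/ð/ before /t/ (voiceless) → [θ]

[ŋevde#pxeθto]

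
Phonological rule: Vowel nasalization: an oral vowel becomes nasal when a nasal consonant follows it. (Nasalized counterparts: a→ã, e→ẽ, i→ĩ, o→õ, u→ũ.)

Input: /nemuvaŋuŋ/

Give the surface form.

[nẽmuvãŋũŋ]

/e/ before nasal /m/ → [ẽ]
/a/ before nasal /ŋ/ → [ã]
/u/ before nasal /ŋ/ → [ũ]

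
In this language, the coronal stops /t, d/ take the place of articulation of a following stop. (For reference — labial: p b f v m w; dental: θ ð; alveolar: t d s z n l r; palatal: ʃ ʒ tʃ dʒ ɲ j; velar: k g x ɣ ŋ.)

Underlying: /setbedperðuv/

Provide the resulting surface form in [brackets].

/t/ before /b/ (labial) → [p]
/d/ before /p/ (labial) → [b]

[sepbebperðuv]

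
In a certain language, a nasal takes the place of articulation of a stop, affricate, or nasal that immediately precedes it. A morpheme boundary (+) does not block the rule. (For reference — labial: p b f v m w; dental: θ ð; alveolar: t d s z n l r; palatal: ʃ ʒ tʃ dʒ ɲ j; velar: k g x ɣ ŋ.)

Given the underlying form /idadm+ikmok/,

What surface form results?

/m/ after /d/ (alveolar) → [n]
/m/ after /k/ (velar) → [ŋ]

[idadn+ikŋok]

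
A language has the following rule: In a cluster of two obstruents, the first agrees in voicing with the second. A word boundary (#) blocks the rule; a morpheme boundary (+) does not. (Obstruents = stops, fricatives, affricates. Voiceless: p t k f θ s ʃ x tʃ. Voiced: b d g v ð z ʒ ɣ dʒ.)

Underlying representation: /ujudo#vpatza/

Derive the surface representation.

[ujudo#fpadza]

/v/ before /p/ (voiceless) → [f]
/t/ before /z/ (voiced) → [d]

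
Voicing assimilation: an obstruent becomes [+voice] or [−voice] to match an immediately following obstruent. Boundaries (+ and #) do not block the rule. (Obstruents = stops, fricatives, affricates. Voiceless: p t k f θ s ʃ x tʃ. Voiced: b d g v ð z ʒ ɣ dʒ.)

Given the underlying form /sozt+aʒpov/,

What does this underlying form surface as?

/z/ before /t/ (voiceless) → [s]
/ʒ/ before /p/ (voiceless) → [ʃ]

[sost+aʃpov]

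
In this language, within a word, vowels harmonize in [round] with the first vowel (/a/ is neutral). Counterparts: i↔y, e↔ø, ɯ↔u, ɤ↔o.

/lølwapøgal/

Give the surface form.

no segment meets the rule's conditions; no change.

[lølwapøgal]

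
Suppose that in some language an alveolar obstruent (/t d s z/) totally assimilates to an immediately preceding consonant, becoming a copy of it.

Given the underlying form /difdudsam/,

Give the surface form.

[diffuddam]

/d/ after /f/ → [f] (total assimilation)
/s/ after /d/ → [d] (total assimilation)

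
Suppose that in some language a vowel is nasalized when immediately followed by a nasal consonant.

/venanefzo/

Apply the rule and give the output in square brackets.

/e/ before nasal /n/ → [ẽ]
/a/ before nasal /n/ → [ã]

[vẽnãnefzo]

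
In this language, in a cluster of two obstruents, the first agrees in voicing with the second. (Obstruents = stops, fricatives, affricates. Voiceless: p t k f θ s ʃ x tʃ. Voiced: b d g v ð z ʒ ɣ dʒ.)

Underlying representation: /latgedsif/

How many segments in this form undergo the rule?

2

/t/ before /g/ (voiced) → [d]
/d/ before /s/ (voiceless) → [t]
2 segments change.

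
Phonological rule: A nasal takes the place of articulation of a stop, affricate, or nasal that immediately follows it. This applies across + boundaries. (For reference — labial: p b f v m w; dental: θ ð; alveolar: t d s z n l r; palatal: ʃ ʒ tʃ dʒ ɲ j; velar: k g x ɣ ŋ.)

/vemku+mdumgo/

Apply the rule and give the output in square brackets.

[veŋku+nduŋgo]

/m/ before /k/ (velar) → [ŋ]
/m/ before /d/ (alveolar) → [n]
/m/ before /g/ (velar) → [ŋ]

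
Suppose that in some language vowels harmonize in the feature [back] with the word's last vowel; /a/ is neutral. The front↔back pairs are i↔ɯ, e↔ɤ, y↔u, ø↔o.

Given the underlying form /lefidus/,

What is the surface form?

[lɤfɯdus]

/e/ harmonizes with /u/ ([+back]) → [ɤ]
/i/ harmonizes with /u/ ([+back]) → [ɯ]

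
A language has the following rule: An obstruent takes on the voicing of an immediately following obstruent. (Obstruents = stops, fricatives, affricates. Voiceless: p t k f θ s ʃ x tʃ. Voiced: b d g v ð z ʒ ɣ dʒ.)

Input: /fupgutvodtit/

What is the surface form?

[fubgudvottit]

/p/ before /g/ (voiced) → [b]
/t/ before /v/ (voiced) → [d]
/d/ before /t/ (voiceless) → [t]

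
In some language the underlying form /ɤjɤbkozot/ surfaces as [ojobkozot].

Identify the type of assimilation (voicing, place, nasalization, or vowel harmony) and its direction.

vowel harmony, regressive

/ɤ/→[o] /ɤ/→[o].
Vowels agree with the last vowel, so the harmony is regressive.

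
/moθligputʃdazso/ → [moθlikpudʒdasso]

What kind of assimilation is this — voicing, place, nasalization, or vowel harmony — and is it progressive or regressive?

voicing assimilation, regressive

/g/→[k] /tʃ/→[dʒ] /z/→[s].
Each target copies a feature from the following segment, so the direction is regressive.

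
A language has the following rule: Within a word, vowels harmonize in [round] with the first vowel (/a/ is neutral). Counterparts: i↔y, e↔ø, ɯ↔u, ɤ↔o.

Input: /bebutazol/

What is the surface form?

[bebɯtazɤl]

/u/ harmonizes with /e/ ([-round]) → [ɯ]
/o/ harmonizes with /e/ ([-round]) → [ɤ]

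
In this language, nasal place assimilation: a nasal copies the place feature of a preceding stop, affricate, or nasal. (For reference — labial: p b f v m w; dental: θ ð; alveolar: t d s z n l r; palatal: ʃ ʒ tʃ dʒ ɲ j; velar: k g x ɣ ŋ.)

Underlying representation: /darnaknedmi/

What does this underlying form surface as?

[darnakŋedni]

/n/ after /k/ (velar) → [ŋ]
/m/ after /d/ (alveolar) → [n]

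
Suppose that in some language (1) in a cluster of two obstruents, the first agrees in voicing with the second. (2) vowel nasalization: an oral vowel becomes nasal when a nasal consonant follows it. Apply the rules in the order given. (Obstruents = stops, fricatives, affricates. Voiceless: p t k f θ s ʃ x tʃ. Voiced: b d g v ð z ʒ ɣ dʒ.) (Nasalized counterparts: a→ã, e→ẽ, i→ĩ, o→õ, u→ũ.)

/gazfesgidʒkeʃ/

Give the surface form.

Rule 1: /z/ before /f/ (voiceless) → [s]
Rule 1: /s/ before /g/ (voiced) → [z]
Rule 1: /dʒ/ before /k/ (voiceless) → [tʃ]
After rule 1: gasfezgitʃkeʃ
Rule 2: no segment meets the rule's conditions; no change.

[gasfezgitʃkeʃ]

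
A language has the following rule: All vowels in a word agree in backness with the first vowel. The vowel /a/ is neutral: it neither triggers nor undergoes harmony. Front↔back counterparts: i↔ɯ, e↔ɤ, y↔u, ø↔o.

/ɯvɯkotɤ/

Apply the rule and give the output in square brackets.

[ɯvɯkotɤ]

no segment meets the rule's conditions; no change.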